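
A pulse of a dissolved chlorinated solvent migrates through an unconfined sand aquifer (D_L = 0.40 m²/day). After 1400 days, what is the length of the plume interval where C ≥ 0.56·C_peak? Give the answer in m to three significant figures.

The plume is Gaussian with σ = √(2Dt) = √(2 × 0.40 × 1400) = 33.47 m.
C/C_peak = exp(−Δx²/(2σ²)) = 0.56 ⇒ Δx = σ·√(−2 ln 0.56) = 33.47 × 1.077 = 36.05 m.
Width = 2Δx = 72.1 m.

72.1 m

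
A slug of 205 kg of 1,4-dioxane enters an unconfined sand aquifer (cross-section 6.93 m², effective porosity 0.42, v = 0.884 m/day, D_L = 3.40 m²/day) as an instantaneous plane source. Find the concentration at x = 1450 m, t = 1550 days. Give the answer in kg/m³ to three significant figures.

For an instantaneous plane source, C(x,t) = M/(n_e·A·√(4πDt)) · exp(−(x−vt)²/(4Dt)), with n_e·A the pore (flow) area.
Plume center vt = 0.884 × 1550 = 1370.2 m, so the well at 1450 m is 79.8 m downgradient of the peak.
√(4πDt) = 257.3 m, giving peak height M/(n_e·A·√(4πDt)) = 205/(0.42 × 6.93 × 257.3) = 0.2737 kg/m³.
(x−vt)²/(4Dt) = (79.8)²/(4 × 3.40 × 1550) = 0.3021; exp(−0.3021) = 0.7393.
C = 0.2737 × 0.7393 = 0.202 kg/m³.

0.202 kg/m³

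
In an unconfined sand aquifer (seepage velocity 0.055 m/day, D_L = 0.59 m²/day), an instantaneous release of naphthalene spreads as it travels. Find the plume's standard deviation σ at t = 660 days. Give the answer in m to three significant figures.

27.9 m

Dispersive spreading gives a Gaussian with σ² = 2Dt; advection only shifts the center.
σ = √(2 × 0.59 × 660) = 27.9 m.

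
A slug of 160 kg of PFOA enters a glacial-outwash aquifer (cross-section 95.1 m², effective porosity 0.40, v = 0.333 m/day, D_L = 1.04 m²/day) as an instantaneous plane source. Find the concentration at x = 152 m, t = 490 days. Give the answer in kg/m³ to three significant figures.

For an instantaneous plane source, C(x,t) = M/(n_e·A·√(4πDt)) · exp(−(x−vt)²/(4Dt)), with n_e·A the pore (flow) area.
Plume center vt = 0.333 × 490 = 163.17 m, so the well at 152 m is 11.17 m upgradient of the peak.
√(4πDt) = 80.02 m, giving peak height M/(n_e·A·√(4πDt)) = 160/(0.40 × 95.1 × 80.02) = 0.05256 kg/m³.
(x−vt)²/(4Dt) = (-11.17)²/(4 × 1.04 × 490) = 0.06121; exp(−0.06121) = 0.9406.
C = 0.05256 × 0.9406 = 0.0494 kg/m³.

0.0494 kg/m³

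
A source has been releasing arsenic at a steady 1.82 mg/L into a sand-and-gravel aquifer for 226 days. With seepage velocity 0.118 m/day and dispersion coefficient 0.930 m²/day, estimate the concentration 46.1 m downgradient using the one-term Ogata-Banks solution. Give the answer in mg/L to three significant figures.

0.312 mg/L

For a continuous step input, C/C₀ ≈ ½·erfc((x−vt)/(2√(Dt))).
vt = 0.118 × 226 = 26.668 m and 2√(Dt) = 2√(0.930 × 226) = 29.00 m.
Argument (x−vt)/(2√(Dt)) = (46.1 − 26.668)/29.00 = 0.6701; ½·erfc(0.6701) = 0.1717.
C = 1.82 × 0.1717 = 0.312 mg/L.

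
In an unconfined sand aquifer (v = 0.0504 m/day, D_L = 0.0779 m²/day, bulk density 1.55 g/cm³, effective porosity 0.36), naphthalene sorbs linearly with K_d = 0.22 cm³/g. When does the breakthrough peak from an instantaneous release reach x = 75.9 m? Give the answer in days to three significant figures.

2870 days

Retardation factor R = 1 + ρ_b·K_d/n = 1 + 1.55 × 0.22/0.36 = 1.947.
Sorption retards both mechanisms: v_R = v/R = 0.02589 m/day, D_R = D/R = 0.04001 m²/day.
Peak time from v_R²t² + 2D_R t − x² = 0: t = (√(D_R² + v_R²x²) − D_R)/v_R².
√(D_R² + v_R²x²) = √(0.04001² + 0.02589² × 75.9²) = 1.965; v_R² = 0.0006703.
t = (1.965 − 0.04001)/0.0006703 = 2870 days.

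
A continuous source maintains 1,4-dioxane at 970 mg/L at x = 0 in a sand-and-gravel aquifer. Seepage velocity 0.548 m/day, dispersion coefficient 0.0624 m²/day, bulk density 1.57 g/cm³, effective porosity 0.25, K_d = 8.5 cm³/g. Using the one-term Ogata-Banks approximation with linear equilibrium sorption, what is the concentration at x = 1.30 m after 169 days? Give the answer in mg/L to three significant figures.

Retardation factor R = 1 + ρ_b·K_d/n = 1 + 1.57 × 8.5/0.25 = 54.38.
Sorption retards both mechanisms: v_R = v/R = 0.01008 m/day, D_R = D/R = 0.001147 m²/day.
v_R·t = 0.01008 × 169 = 1.70352 m; 2√(D_R t) = 0.8806 m; argument = (1.30 − 1.70352)/0.8806 = -0.4582.
C = C₀ × ½·erfc(-0.4582) = 970 × 0.7415 = 719 mg/L.

719 mg/L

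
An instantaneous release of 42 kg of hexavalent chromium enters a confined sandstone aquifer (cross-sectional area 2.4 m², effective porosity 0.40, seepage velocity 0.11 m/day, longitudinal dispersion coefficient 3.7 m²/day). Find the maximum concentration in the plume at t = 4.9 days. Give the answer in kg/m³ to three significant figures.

The peak of an instantaneous 1D plume sits at x = vt; there the Gaussian factor is 1 and C_max = M/(n_e·A·√(4πDt)), where n_e·A is the pore area the mass is dissolved in.
√(4πDt) = √(4π × 3.7 × 4.9) = 15.09 m, so C_max = 42/(0.40 × 2.4 × 15.09) = 2.90 kg/m³.

2.90 kg/m³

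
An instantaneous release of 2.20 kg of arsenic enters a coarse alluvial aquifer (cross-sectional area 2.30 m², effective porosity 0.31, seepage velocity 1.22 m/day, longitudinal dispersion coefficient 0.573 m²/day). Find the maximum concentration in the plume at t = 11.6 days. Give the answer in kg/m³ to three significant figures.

The peak of an instantaneous 1D plume sits at x = vt; there the Gaussian factor is 1 and C_max = M/(n_e·A·√(4πDt)), where n_e·A is the pore area the mass is dissolved in.
√(4πDt) = √(4π × 0.573 × 11.6) = 9.139 m, so C_max = 2.20/(0.31 × 2.30 × 9.139) = 0.338 kg/m³.

0.338 kg/m³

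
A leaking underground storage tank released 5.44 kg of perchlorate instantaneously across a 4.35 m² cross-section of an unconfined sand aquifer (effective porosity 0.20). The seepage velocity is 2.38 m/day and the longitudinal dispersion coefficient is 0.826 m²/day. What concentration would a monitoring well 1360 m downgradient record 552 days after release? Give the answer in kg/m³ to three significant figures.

For an instantaneous plane source, C(x,t) = M/(n_e·A·√(4πDt)) · exp(−(x−vt)²/(4Dt)), with n_e·A the pore (flow) area.
Plume center vt = 2.38 × 552 = 1313.76 m, so the well at 1360 m is 46.24 m downgradient of the peak.
√(4πDt) = 75.69 m, giving peak height M/(n_e·A·√(4πDt)) = 5.44/(0.20 × 4.35 × 75.69) = 0.08261 kg/m³.
(x−vt)²/(4Dt) = (46.24)²/(4 × 0.826 × 552) = 1.172; exp(−1.172) = 0.3097.
C = 0.08261 × 0.3097 = 0.0256 kg/m³.

0.0256 kg/m³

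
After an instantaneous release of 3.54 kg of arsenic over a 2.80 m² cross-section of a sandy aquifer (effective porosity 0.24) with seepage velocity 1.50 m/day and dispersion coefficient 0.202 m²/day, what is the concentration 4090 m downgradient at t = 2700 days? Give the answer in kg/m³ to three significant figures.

0.0306 kg/m³

For an instantaneous plane source, C(x,t) = M/(n_e·A·√(4πDt)) · exp(−(x−vt)²/(4Dt)), with n_e·A the pore (flow) area.
Plume center vt = 1.50 × 2700 = 4050 m, so the well at 4090 m is 40 m downgradient of the peak.
√(4πDt) = 82.79 m, giving peak height M/(n_e·A·√(4πDt)) = 3.54/(0.24 × 2.80 × 82.79) = 0.06363 kg/m³.
(x−vt)²/(4Dt) = (40)²/(4 × 0.202 × 2700) = 0.7334; exp(−0.7334) = 0.4803.
C = 0.06363 × 0.4803 = 0.0306 kg/m³.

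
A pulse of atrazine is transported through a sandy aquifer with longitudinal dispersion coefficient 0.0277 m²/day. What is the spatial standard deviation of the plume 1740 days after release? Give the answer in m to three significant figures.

9.82 m

Dispersive spreading gives a Gaussian with σ² = 2Dt; advection only shifts the center.
σ = √(2 × 0.0277 × 1740) = 9.82 m.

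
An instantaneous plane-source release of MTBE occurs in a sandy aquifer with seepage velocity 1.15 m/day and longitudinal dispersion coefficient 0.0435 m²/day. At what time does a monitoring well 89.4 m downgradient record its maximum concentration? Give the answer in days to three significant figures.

77.7 days

For the 1D instantaneous-source solution, setting ∂C/∂t = 0 at fixed x gives v²t² + 2Dt − x² = 0, so t = (√(D² + v²x²) − D)/v².
√(D² + v²x²) = √(0.0435² + 1.15² × 89.4²) = 102.8; v² = 1.3225.
t = (102.8 − 0.0435)/1.3225 = 77.7 days (vs. the pure-advection estimate x/v = 77.7 d).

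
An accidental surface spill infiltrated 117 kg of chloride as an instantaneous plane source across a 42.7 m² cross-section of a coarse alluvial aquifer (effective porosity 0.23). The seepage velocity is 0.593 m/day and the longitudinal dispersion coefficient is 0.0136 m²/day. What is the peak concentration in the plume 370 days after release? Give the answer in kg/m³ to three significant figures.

The peak of an instantaneous 1D plume sits at x = vt; there the Gaussian factor is 1 and C_max = M/(n_e·A·√(4πDt)), where n_e·A is the pore area the mass is dissolved in.
√(4πDt) = √(4π × 0.0136 × 370) = 7.952 m, so C_max = 117/(0.23 × 42.7 × 7.952) = 1.50 kg/m³.

1.50 kg/m³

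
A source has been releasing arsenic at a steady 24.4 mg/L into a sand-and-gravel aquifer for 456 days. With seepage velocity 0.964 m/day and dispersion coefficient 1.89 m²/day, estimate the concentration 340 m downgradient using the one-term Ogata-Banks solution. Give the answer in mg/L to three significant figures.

24.2 mg/L

For a continuous step input, C/C₀ ≈ ½·erfc((x−vt)/(2√(Dt))).
vt = 0.964 × 456 = 439.584 m and 2√(Dt) = 2√(1.89 × 456) = 58.71 m.
Argument (x−vt)/(2√(Dt)) = (340 − 439.584)/58.71 = -1.696; ½·erfc(-1.696) = 0.9918.
C = 24.4 × 0.9918 = 24.2 mg/L.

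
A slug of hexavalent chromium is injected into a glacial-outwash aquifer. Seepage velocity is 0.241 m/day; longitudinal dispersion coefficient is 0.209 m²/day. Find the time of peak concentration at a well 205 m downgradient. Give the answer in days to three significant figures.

For the 1D instantaneous-source solution, setting ∂C/∂t = 0 at fixed x gives v²t² + 2Dt − x² = 0, so t = (√(D² + v²x²) − D)/v².
√(D² + v²x²) = √(0.209² + 0.241² × 205²) = 49.41; v² = 0.058081.
t = (49.41 − 0.209)/0.058081 = 847 days (vs. the pure-advection estimate x/v = 851 d).

847 days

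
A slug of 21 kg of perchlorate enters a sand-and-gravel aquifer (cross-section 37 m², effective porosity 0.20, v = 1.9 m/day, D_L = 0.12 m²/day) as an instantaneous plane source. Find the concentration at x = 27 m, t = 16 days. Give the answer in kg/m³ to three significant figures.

For an instantaneous plane source, C(x,t) = M/(n_e·A·√(4πDt)) · exp(−(x−vt)²/(4Dt)), with n_e·A the pore (flow) area.
Plume center vt = 1.9 × 16 = 30.4 m, so the well at 27 m is 3.4 m upgradient of the peak.
√(4πDt) = 4.912 m, giving peak height M/(n_e·A·√(4πDt)) = 21/(0.20 × 37 × 4.912) = 0.5777 kg/m³.
(x−vt)²/(4Dt) = (-3.4)²/(4 × 0.12 × 16) = 1.505; exp(−1.505) = 0.2220.
C = 0.5777 × 0.2220 = 0.128 kg/m³.

0.128 kg/m³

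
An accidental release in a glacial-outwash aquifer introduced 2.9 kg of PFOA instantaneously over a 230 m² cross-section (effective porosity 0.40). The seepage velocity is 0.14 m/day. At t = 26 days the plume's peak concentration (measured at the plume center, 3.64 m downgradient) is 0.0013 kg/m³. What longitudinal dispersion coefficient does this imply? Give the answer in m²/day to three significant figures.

At the plume center C_max = M/(n_e·A·√(4πDt)), so D = M²/(4πt·(n_e·A·C_max)²).
n_e·A·C_max = 0.40 × 230 × 0.0013 = 0.1196 kg/m.
D = 2.9²/(4π × 26 × 0.1196²) = 1.80 m²/day.

1.80 m²/day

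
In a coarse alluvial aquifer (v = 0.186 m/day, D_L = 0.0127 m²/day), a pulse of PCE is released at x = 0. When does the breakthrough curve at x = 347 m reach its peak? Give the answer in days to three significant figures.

1870 days

For the 1D instantaneous-source solution, setting ∂C/∂t = 0 at fixed x gives v²t² + 2Dt − x² = 0, so t = (√(D² + v²x²) − D)/v².
√(D² + v²x²) = √(0.0127² + 0.186² × 347²) = 64.54; v² = 0.034596.
t = (64.54 − 0.0127)/0.034596 = 1870 days (vs. the pure-advection estimate x/v = 1870 d).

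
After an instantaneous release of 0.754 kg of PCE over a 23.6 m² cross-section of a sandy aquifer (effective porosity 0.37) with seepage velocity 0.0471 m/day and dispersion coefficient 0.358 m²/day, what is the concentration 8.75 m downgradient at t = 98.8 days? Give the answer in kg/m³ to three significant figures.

For an instantaneous plane source, C(x,t) = M/(n_e·A·√(4πDt)) · exp(−(x−vt)²/(4Dt)), with n_e·A the pore (flow) area.
Plume center vt = 0.0471 × 98.8 = 4.65348 m, so the well at 8.75 m is 4.09652 m downgradient of the peak.
√(4πDt) = 21.08 m, giving peak height M/(n_e·A·√(4πDt)) = 0.754/(0.37 × 23.6 × 21.08) = 0.004096 kg/m³.
(x−vt)²/(4Dt) = (4.09652)²/(4 × 0.358 × 98.8) = 0.1186; exp(−0.1186) = 0.8882.
C = 0.004096 × 0.8882 = 0.00364 kg/m³.

0.00364 kg/m³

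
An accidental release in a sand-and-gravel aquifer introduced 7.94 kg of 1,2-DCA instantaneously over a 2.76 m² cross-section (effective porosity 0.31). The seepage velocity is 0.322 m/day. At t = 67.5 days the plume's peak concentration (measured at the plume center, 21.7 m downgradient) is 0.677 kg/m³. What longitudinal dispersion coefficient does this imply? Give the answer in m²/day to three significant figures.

At the plume center C_max = M/(n_e·A·√(4πDt)), so D = M²/(4πt·(n_e·A·C_max)²).
n_e·A·C_max = 0.31 × 2.76 × 0.677 = 0.5792 kg/m.
D = 7.94²/(4π × 67.5 × 0.5792²) = 0.222 m²/day.

0.222 m²/day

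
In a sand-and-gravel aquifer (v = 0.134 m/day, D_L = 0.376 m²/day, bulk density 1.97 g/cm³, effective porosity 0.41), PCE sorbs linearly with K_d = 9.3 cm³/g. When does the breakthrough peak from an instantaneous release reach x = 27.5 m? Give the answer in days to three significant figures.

8470 days

Retardation factor R = 1 + ρ_b·K_d/n = 1 + 1.97 × 9.3/0.41 = 45.69.
Sorption retards both mechanisms: v_R = v/R = 0.002933 m/day, D_R = D/R = 0.008229 m²/day.
Peak time from v_R²t² + 2D_R t − x² = 0: t = (√(D_R² + v_R²x²) − D_R)/v_R².
√(D_R² + v_R²x²) = √(0.008229² + 0.002933² × 27.5²) = 0.08108; v_R² = 8.602e-06.
t = (0.08108 − 0.008229)/8.602e-06 = 8470 days.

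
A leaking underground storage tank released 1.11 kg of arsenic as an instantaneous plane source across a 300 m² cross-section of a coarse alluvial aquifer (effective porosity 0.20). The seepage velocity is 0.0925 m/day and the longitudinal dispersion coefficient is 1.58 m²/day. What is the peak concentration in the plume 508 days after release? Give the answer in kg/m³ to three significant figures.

The peak of an instantaneous 1D plume sits at x = vt; there the Gaussian factor is 1 and C_max = M/(n_e·A·√(4πDt)), where n_e·A is the pore area the mass is dissolved in.
√(4πDt) = √(4π × 1.58 × 508) = 100.4 m, so C_max = 1.11/(0.20 × 300 × 100.4) = 0.000184 kg/m³.

0.000184 kg/m³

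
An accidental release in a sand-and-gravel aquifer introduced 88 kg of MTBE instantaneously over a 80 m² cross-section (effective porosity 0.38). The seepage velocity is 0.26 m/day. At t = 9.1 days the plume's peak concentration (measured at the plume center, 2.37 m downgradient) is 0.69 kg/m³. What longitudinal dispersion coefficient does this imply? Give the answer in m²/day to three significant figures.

At the plume center C_max = M/(n_e·A·√(4πDt)), so D = M²/(4πt·(n_e·A·C_max)²).
n_e·A·C_max = 0.38 × 80 × 0.69 = 20.98 kg/m.
D = 88²/(4π × 9.1 × 20.98²) = 0.154 m²/day.

0.154 m²/day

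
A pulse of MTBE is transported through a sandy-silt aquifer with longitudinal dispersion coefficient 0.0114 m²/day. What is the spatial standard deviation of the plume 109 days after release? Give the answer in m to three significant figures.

1.58 m

Dispersive spreading gives a Gaussian with σ² = 2Dt; advection only shifts the center.
σ = √(2 × 0.0114 × 109) = 1.58 m.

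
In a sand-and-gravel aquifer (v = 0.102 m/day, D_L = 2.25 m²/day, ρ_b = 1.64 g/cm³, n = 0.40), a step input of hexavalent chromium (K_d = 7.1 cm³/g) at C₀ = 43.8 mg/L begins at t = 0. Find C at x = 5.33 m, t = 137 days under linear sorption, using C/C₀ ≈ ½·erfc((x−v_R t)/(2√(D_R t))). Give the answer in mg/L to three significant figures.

6.18 mg/L

Retardation factor R = 1 + ρ_b·K_d/n = 1 + 1.64 × 7.1/0.40 = 30.11.
Sorption retards both mechanisms: v_R = v/R = 0.003388 m/day, D_R = D/R = 0.07473 m²/day.
v_R·t = 0.003388 × 137 = 0.464156 m; 2√(D_R t) = 6.399 m; argument = (5.33 − 0.464156)/6.399 = 0.7604.
C = C₀ × ½·erfc(0.7604) = 43.8 × 0.1411 = 6.18 mg/L.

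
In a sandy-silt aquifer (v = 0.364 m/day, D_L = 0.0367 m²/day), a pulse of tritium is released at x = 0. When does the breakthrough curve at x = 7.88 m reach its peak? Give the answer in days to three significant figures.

21.4 days

For the 1D instantaneous-source solution, setting ∂C/∂t = 0 at fixed x gives v²t² + 2Dt − x² = 0, so t = (√(D² + v²x²) − D)/v².
√(D² + v²x²) = √(0.0367² + 0.364² × 7.88²) = 2.869; v² = 0.132496.
t = (2.869 − 0.0367)/0.132496 = 21.4 days (vs. the pure-advection estimate x/v = 21.6 d).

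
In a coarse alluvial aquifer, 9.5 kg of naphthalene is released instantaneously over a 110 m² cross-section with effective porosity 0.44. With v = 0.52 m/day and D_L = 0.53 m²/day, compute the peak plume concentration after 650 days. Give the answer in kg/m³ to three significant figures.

0.00298 kg/m³

The peak of an instantaneous 1D plume sits at x = vt; there the Gaussian factor is 1 and C_max = M/(n_e·A·√(4πDt)), where n_e·A is the pore area the mass is dissolved in.
√(4πDt) = √(4π × 0.53 × 650) = 65.80 m, so C_max = 9.5/(0.44 × 110 × 65.80) = 0.00298 kg/m³.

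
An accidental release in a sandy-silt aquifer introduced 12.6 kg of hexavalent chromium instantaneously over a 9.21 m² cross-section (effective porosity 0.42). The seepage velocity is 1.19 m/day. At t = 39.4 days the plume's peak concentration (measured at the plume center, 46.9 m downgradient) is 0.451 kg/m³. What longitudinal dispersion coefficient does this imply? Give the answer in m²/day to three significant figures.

0.105 m²/day

At the plume center C_max = M/(n_e·A·√(4πDt)), so D = M²/(4πt·(n_e·A·C_max)²).
n_e·A·C_max = 0.42 × 9.21 × 0.451 = 1.745 kg/m.
D = 12.6²/(4π × 39.4 × 1.745²) = 0.105 m²/day.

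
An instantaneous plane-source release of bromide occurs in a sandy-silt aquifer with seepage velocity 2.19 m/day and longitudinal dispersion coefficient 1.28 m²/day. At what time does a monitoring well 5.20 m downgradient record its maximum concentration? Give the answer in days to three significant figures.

2.12 days

For the 1D instantaneous-source solution, setting ∂C/∂t = 0 at fixed x gives v²t² + 2Dt − x² = 0, so t = (√(D² + v²x²) − D)/v².
√(D² + v²x²) = √(1.28² + 2.19² × 5.20²) = 11.46; v² = 4.7961.
t = (11.46 − 1.28)/4.7961 = 2.12 days (vs. the pure-advection estimate x/v = 2.37 d).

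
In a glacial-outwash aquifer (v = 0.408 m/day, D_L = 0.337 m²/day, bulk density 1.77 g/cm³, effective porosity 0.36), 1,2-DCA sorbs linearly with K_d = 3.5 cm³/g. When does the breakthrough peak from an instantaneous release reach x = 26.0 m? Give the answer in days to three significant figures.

1120 days

Retardation factor R = 1 + ρ_b·K_d/n = 1 + 1.77 × 3.5/0.36 = 18.21.
Sorption retards both mechanisms: v_R = v/R = 0.02241 m/day, D_R = D/R = 0.01851 m²/day.
Peak time from v_R²t² + 2D_R t − x² = 0: t = (√(D_R² + v_R²x²) − D_R)/v_R².
√(D_R² + v_R²x²) = √(0.01851² + 0.02241² × 26.0²) = 0.5830; v_R² = 0.0005022.
t = (0.5830 − 0.01851)/0.0005022 = 1120 days.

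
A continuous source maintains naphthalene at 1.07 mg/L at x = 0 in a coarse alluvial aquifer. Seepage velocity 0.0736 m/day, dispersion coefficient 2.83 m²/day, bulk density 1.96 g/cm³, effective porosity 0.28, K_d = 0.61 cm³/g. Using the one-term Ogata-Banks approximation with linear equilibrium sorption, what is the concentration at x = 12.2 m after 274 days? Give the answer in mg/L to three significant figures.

0.335 mg/L

Retardation factor R = 1 + ρ_b·K_d/n = 1 + 1.96 × 0.61/0.28 = 5.270.
Sorption retards both mechanisms: v_R = v/R = 0.01397 m/day, D_R = D/R = 0.5370 m²/day.
v_R·t = 0.01397 × 274 = 3.82778 m; 2√(D_R t) = 24.26 m; argument = (12.2 − 3.82778)/24.26 = 0.3451.
C = C₀ × ½·erfc(0.3451) = 1.07 × 0.3128 = 0.335 mg/L.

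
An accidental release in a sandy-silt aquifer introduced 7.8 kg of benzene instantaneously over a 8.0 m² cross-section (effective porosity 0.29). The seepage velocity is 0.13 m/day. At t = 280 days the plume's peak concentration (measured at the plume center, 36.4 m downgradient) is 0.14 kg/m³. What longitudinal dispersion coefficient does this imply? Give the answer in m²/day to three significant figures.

At the plume center C_max = M/(n_e·A·√(4πDt)), so D = M²/(4πt·(n_e·A·C_max)²).
n_e·A·C_max = 0.29 × 8.0 × 0.14 = 0.3248 kg/m.
D = 7.8²/(4π × 280 × 0.3248²) = 0.164 m²/day.

0.164 m²/day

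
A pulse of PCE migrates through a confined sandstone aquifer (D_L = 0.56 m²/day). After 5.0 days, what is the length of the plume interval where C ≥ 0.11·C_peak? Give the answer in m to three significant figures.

The plume is Gaussian with σ = √(2Dt) = √(2 × 0.56 × 5.0) = 2.366 m.
C/C_peak = exp(−Δx²/(2σ²)) = 0.11 ⇒ Δx = σ·√(−2 ln 0.11) = 2.366 × 2.101 = 4.971 m.
Width = 2Δx = 9.94 m.

9.94 m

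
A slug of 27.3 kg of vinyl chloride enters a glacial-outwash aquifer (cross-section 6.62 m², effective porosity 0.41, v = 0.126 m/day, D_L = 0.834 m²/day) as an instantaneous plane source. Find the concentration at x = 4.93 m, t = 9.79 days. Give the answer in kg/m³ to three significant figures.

0.653 kg/m³

For an instantaneous plane source, C(x,t) = M/(n_e·A·√(4πDt)) · exp(−(x−vt)²/(4Dt)), with n_e·A the pore (flow) area.
Plume center vt = 0.126 × 9.79 = 1.23354 m, so the well at 4.93 m is 3.69646 m downgradient of the peak.
√(4πDt) = 10.13 m, giving peak height M/(n_e·A·√(4πDt)) = 27.3/(0.41 × 6.62 × 10.13) = 0.9929 kg/m³.
(x−vt)²/(4Dt) = (3.69646)²/(4 × 0.834 × 9.79) = 0.4184; exp(−0.4184) = 0.6581.
C = 0.9929 × 0.6581 = 0.653 kg/m³.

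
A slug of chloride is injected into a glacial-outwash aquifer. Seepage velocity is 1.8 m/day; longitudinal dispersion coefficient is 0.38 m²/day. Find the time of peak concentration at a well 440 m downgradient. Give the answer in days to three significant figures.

244 days

For the 1D instantaneous-source solution, setting ∂C/∂t = 0 at fixed x gives v²t² + 2Dt − x² = 0, so t = (√(D² + v²x²) − D)/v².
√(D² + v²x²) = √(0.38² + 1.8² × 440²) = 792.0; v² = 3.24.
t = (792.0 − 0.38)/3.24 = 244 days (vs. the pure-advection estimate x/v = 244 d).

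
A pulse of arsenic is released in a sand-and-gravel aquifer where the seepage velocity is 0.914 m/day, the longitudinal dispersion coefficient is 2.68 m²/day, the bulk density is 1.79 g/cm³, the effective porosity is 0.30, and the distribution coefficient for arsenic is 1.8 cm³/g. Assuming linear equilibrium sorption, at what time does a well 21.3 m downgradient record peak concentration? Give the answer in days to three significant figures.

239 days

Retardation factor R = 1 + ρ_b·K_d/n = 1 + 1.79 × 1.8/0.30 = 11.74.
Sorption retards both mechanisms: v_R = v/R = 0.07785 m/day, D_R = D/R = 0.2283 m²/day.
Peak time from v_R²t² + 2D_R t − x² = 0: t = (√(D_R² + v_R²x²) − D_R)/v_R².
√(D_R² + v_R²x²) = √(0.2283² + 0.07785² × 21.3²) = 1.674; v_R² = 0.006061.
t = (1.674 − 0.2283)/0.006061 = 239 days.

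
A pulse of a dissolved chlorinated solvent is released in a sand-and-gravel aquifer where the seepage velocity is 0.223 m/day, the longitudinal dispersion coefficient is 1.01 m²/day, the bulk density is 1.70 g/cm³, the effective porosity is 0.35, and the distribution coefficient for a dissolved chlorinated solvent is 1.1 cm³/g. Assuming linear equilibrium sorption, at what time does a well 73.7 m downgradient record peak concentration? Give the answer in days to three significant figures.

Retardation factor R = 1 + ρ_b·K_d/n = 1 + 1.70 × 1.1/0.35 = 6.343.
Sorption retards both mechanisms: v_R = v/R = 0.03516 m/day, D_R = D/R = 0.1592 m²/day.
Peak time from v_R²t² + 2D_R t − x² = 0: t = (√(D_R² + v_R²x²) − D_R)/v_R².
√(D_R² + v_R²x²) = √(0.1592² + 0.03516² × 73.7²) = 2.596; v_R² = 0.001236.
t = (2.596 − 0.1592)/0.001236 = 1970 days.

1970 days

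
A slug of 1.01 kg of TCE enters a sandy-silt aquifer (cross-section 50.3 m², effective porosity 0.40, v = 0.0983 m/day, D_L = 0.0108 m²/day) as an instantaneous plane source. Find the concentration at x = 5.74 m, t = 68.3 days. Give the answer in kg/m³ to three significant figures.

For an instantaneous plane source, C(x,t) = M/(n_e·A·√(4πDt)) · exp(−(x−vt)²/(4Dt)), with n_e·A the pore (flow) area.
Plume center vt = 0.0983 × 68.3 = 6.71389 m, so the well at 5.74 m is 0.97389 m upgradient of the peak.
√(4πDt) = 3.045 m, giving peak height M/(n_e·A·√(4πDt)) = 1.01/(0.40 × 50.3 × 3.045) = 0.01649 kg/m³.
(x−vt)²/(4Dt) = (-0.97389)²/(4 × 0.0108 × 68.3) = 0.3215; exp(−0.3215) = 0.7251.
C = 0.01649 × 0.7251 = 0.0120 kg/m³.

0.0120 kg/m³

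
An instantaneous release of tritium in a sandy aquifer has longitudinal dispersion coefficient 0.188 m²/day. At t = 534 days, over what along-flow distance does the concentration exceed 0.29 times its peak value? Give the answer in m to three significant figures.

The plume is Gaussian with σ = √(2Dt) = √(2 × 0.188 × 534) = 14.17 m.
C/C_peak = exp(−Δx²/(2σ²)) = 0.29 ⇒ Δx = σ·√(−2 ln 0.29) = 14.17 × 1.573 = 22.29 m.
Width = 2Δx = 44.6 m.

44.6 m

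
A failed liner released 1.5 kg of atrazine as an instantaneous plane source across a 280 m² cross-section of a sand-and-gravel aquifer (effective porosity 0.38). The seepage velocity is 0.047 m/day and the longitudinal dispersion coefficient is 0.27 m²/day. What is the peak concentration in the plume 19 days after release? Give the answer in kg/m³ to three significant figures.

The peak of an instantaneous 1D plume sits at x = vt; there the Gaussian factor is 1 and C_max = M/(n_e·A·√(4πDt)), where n_e·A is the pore area the mass is dissolved in.
√(4πDt) = √(4π × 0.27 × 19) = 8.029 m, so C_max = 1.5/(0.38 × 280 × 8.029) = 0.00176 kg/m³.

0.00176 kg/m³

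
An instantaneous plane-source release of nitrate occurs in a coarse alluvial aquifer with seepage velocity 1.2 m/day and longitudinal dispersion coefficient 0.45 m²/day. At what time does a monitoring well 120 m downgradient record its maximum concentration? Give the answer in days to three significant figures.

99.7 days

For the 1D instantaneous-source solution, setting ∂C/∂t = 0 at fixed x gives v²t² + 2Dt − x² = 0, so t = (√(D² + v²x²) − D)/v².
√(D² + v²x²) = √(0.45² + 1.2² × 120²) = 144.0; v² = 1.44.
t = (144.0 − 0.45)/1.44 = 99.7 days (vs. the pure-advection estimate x/v = 100 d).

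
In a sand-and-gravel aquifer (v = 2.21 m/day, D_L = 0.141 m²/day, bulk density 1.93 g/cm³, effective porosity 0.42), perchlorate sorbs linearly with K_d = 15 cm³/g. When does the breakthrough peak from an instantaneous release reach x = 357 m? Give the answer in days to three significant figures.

Retardation factor R = 1 + ρ_b·K_d/n = 1 + 1.93 × 15/0.42 = 69.93.
Sorption retards both mechanisms: v_R = v/R = 0.03160 m/day, D_R = D/R = 0.002016 m²/day.
Peak time from v_R²t² + 2D_R t − x² = 0: t = (√(D_R² + v_R²x²) − D_R)/v_R².
√(D_R² + v_R²x²) = √(0.002016² + 0.03160² × 357²) = 11.28; v_R² = 0.0009986.
t = (11.28 − 0.002016)/0.0009986 = 11300 days.

11300 days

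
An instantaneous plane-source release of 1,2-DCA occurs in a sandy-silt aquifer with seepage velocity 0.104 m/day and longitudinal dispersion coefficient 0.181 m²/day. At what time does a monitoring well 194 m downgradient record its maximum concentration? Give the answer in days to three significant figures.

1850 days

For the 1D instantaneous-source solution, setting ∂C/∂t = 0 at fixed x gives v²t² + 2Dt − x² = 0, so t = (√(D² + v²x²) − D)/v².
√(D² + v²x²) = √(0.181² + 0.104² × 194²) = 20.18; v² = 0.010816.
t = (20.18 − 0.181)/0.010816 = 1850 days (vs. the pure-advection estimate x/v = 1870 d).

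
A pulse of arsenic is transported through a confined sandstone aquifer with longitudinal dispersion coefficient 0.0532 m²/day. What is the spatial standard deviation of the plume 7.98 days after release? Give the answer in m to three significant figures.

Dispersive spreading gives a Gaussian with σ² = 2Dt; advection only shifts the center.
σ = √(2 × 0.0532 × 7.98) = 0.921 m.

0.921 m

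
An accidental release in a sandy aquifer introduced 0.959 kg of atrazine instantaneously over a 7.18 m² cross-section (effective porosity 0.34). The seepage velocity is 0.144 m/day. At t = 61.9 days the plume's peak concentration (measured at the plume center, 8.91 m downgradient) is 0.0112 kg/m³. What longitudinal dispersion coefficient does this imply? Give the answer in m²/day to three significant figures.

At the plume center C_max = M/(n_e·A·√(4πDt)), so D = M²/(4πt·(n_e·A·C_max)²).
n_e·A·C_max = 0.34 × 7.18 × 0.0112 = 0.02734 kg/m.
D = 0.959²/(4π × 61.9 × 0.02734²) = 1.58 m²/day.

1.58 m²/day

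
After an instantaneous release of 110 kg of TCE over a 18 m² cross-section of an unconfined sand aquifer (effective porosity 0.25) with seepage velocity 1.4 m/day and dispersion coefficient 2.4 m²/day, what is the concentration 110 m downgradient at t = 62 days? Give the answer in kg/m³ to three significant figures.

For an instantaneous plane source, C(x,t) = M/(n_e·A·√(4πDt)) · exp(−(x−vt)²/(4Dt)), with n_e·A the pore (flow) area.
Plume center vt = 1.4 × 62 = 86.8 m, so the well at 110 m is 23.2 m downgradient of the peak.
√(4πDt) = 43.24 m, giving peak height M/(n_e·A·√(4πDt)) = 110/(0.25 × 18 × 43.24) = 0.5653 kg/m³.
(x−vt)²/(4Dt) = (23.2)²/(4 × 2.4 × 62) = 0.9043; exp(−0.9043) = 0.4048.
C = 0.5653 × 0.4048 = 0.229 kg/m³.

0.229 kg/m³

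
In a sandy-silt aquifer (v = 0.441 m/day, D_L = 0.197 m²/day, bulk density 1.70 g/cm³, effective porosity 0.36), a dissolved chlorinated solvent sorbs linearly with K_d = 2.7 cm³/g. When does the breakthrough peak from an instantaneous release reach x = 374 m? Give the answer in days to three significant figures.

Retardation factor R = 1 + ρ_b·K_d/n = 1 + 1.70 × 2.7/0.36 = 13.75.
Sorption retards both mechanisms: v_R = v/R = 0.03207 m/day, D_R = D/R = 0.01433 m²/day.
Peak time from v_R²t² + 2D_R t − x² = 0: t = (√(D_R² + v_R²x²) − D_R)/v_R².
√(D_R² + v_R²x²) = √(0.01433² + 0.03207² × 374²) = 11.99; v_R² = 0.001028.
t = (11.99 − 0.01433)/0.001028 = 11600 days.

11600 days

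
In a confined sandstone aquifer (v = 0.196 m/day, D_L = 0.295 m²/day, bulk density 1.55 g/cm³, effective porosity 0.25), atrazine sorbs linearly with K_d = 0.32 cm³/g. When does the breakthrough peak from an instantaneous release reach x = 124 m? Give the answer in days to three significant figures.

Retardation factor R = 1 + ρ_b·K_d/n = 1 + 1.55 × 0.32/0.25 = 2.984.
Sorption retards both mechanisms: v_R = v/R = 0.06568 m/day, D_R = D/R = 0.09886 m²/day.
Peak time from v_R²t² + 2D_R t − x² = 0: t = (√(D_R² + v_R²x²) − D_R)/v_R².
√(D_R² + v_R²x²) = √(0.09886² + 0.06568² × 124²) = 8.145; v_R² = 0.004314.
t = (8.145 − 0.09886)/0.004314 = 1870 days.

1870 days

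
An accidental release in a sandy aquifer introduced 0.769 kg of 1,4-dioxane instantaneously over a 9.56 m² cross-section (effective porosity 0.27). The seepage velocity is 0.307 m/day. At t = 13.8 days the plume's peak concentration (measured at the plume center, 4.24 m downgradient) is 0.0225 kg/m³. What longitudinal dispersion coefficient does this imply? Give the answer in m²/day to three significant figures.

1.01 m²/day

At the plume center C_max = M/(n_e·A·√(4πDt)), so D = M²/(4πt·(n_e·A·C_max)²).
n_e·A·C_max = 0.27 × 9.56 × 0.0225 = 0.05808 kg/m.
D = 0.769²/(4π × 13.8 × 0.05808²) = 1.01 m²/day.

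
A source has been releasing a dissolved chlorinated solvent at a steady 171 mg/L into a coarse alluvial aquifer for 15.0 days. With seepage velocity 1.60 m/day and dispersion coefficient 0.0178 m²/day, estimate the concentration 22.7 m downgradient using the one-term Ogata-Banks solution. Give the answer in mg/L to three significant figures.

For a continuous step input, C/C₀ ≈ ½·erfc((x−vt)/(2√(Dt))).
vt = 1.60 × 15.0 = 24 m and 2√(Dt) = 2√(0.0178 × 15.0) = 1.033 m.
Argument (x−vt)/(2√(Dt)) = (22.7 − 24)/1.033 = -1.258; ½·erfc(-1.258) = 0.9624.
C = 171 × 0.9624 = 165 mg/L.

165 mg/L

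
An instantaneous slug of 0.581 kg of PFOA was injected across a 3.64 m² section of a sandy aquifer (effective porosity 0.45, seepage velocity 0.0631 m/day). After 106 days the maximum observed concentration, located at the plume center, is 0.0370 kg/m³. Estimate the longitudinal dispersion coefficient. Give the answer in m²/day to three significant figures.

0.0690 m²/day

At the plume center C_max = M/(n_e·A·√(4πDt)), so D = M²/(4πt·(n_e·A·C_max)²).
n_e·A·C_max = 0.45 × 3.64 × 0.0370 = 0.06061 kg/m.
D = 0.581²/(4π × 106 × 0.06061²) = 0.0690 m²/day.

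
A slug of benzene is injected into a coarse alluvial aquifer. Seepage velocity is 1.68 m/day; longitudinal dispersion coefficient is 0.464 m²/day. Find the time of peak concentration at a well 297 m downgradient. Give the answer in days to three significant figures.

For the 1D instantaneous-source solution, setting ∂C/∂t = 0 at fixed x gives v²t² + 2Dt − x² = 0, so t = (√(D² + v²x²) − D)/v².
√(D² + v²x²) = √(0.464² + 1.68² × 297²) = 499.0; v² = 2.8224.
t = (499.0 − 0.464)/2.8224 = 177 days (vs. the pure-advection estimate x/v = 177 d).

177 days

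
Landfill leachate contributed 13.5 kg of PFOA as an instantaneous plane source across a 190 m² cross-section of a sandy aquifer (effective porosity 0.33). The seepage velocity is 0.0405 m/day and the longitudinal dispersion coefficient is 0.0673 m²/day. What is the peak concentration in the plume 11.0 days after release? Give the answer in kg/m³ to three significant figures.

0.0706 kg/m³

The peak of an instantaneous 1D plume sits at x = vt; there the Gaussian factor is 1 and C_max = M/(n_e·A·√(4πDt)), where n_e·A is the pore area the mass is dissolved in.
√(4πDt) = √(4π × 0.0673 × 11.0) = 3.050 m, so C_max = 13.5/(0.33 × 190 × 3.050) = 0.0706 kg/m³.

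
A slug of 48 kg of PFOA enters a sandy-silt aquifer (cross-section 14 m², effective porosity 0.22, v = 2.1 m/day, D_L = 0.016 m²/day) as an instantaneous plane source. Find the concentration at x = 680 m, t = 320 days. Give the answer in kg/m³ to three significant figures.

0.0854 kg/m³

For an instantaneous plane source, C(x,t) = M/(n_e·A·√(4πDt)) · exp(−(x−vt)²/(4Dt)), with n_e·A the pore (flow) area.
Plume center vt = 2.1 × 320 = 672 m, so the well at 680 m is 8 m downgradient of the peak.
√(4πDt) = 8.021 m, giving peak height M/(n_e·A·√(4πDt)) = 48/(0.22 × 14 × 8.021) = 1.943 kg/m³.
(x−vt)²/(4Dt) = (8)²/(4 × 0.016 × 320) = 3.125; exp(−3.125) = 0.04394.
C = 1.943 × 0.04394 = 0.0854 kg/m³.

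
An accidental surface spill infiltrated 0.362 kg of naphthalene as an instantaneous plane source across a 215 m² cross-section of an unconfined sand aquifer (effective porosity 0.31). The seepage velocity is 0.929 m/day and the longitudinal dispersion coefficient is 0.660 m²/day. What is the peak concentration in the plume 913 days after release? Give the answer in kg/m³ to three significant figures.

6.24e-05 kg/m³

The peak of an instantaneous 1D plume sits at x = vt; there the Gaussian factor is 1 and C_max = M/(n_e·A·√(4πDt)), where n_e·A is the pore area the mass is dissolved in.
√(4πDt) = √(4π × 0.660 × 913) = 87.02 m, so C_max = 0.362/(0.31 × 215 × 87.02) = 6.24e-05 kg/m³.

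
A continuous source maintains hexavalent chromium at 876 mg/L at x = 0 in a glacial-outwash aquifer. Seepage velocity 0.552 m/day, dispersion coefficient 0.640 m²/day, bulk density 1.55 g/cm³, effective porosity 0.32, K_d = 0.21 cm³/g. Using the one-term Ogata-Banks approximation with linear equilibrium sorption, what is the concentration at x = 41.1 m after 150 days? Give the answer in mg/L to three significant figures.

Retardation factor R = 1 + ρ_b·K_d/n = 1 + 1.55 × 0.21/0.32 = 2.017.
Sorption retards both mechanisms: v_R = v/R = 0.2737 m/day, D_R = D/R = 0.3173 m²/day.
v_R·t = 0.2737 × 150 = 41.055 m; 2√(D_R t) = 13.80 m; argument = (41.1 − 41.055)/13.80 = 0.003261.
C = C₀ × ½·erfc(0.003261) = 876 × 0.4982 = 436 mg/L.

436 mg/L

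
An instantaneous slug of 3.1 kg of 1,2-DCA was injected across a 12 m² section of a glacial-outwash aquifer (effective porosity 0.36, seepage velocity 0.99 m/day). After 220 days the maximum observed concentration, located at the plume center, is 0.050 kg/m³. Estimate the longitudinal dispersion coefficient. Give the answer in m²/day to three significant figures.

0.0745 m²/day

At the plume center C_max = M/(n_e·A·√(4πDt)), so D = M²/(4πt·(n_e·A·C_max)²).
n_e·A·C_max = 0.36 × 12 × 0.050 = 0.2160 kg/m.
D = 3.1²/(4π × 220 × 0.2160²) = 0.0745 m²/day.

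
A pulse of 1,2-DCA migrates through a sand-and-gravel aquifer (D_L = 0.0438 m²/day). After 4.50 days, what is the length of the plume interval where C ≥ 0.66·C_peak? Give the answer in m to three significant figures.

1.14 m

The plume is Gaussian with σ = √(2Dt) = √(2 × 0.0438 × 4.50) = 0.6279 m.
C/C_peak = exp(−Δx²/(2σ²)) = 0.66 ⇒ Δx = σ·√(−2 ln 0.66) = 0.6279 × 0.9116 = 0.5724 m.
Width = 2Δx = 1.14 m.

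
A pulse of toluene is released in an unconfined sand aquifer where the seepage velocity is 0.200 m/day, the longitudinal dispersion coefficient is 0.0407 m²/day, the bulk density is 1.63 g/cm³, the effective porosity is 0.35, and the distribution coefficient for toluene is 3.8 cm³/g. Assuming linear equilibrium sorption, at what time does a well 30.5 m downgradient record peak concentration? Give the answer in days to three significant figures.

2830 days

Retardation factor R = 1 + ρ_b·K_d/n = 1 + 1.63 × 3.8/0.35 = 18.70.
Sorption retards both mechanisms: v_R = v/R = 0.01070 m/day, D_R = D/R = 0.002176 m²/day.
Peak time from v_R²t² + 2D_R t − x² = 0: t = (√(D_R² + v_R²x²) − D_R)/v_R².
√(D_R² + v_R²x²) = √(0.002176² + 0.01070² × 30.5²) = 0.3264; v_R² = 0.0001145.
t = (0.3264 − 0.002176)/0.0001145 = 2830 days.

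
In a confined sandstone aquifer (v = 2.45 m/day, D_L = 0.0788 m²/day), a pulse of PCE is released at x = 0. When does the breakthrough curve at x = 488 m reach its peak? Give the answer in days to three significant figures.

199 days

For the 1D instantaneous-source solution, setting ∂C/∂t = 0 at fixed x gives v²t² + 2Dt − x² = 0, so t = (√(D² + v²x²) − D)/v².
√(D² + v²x²) = √(0.0788² + 2.45² × 488²) = 1196; v² = 6.0025.
t = (1196 − 0.0788)/6.0025 = 199 days (vs. the pure-advection estimate x/v = 199 d).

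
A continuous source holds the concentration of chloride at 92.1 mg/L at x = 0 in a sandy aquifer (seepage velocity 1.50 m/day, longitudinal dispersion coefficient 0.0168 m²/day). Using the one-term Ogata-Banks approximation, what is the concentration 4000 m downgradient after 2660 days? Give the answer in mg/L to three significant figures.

13.4 mg/L

For a continuous step input, C/C₀ ≈ ½·erfc((x−vt)/(2√(Dt))).
vt = 1.50 × 2660 = 3990 m and 2√(Dt) = 2√(0.0168 × 2660) = 13.37 m.
Argument (x−vt)/(2√(Dt)) = (4000 − 3990)/13.37 = 0.7479; ½·erfc(0.7479) = 0.1451.
C = 92.1 × 0.1451 = 13.4 mg/L.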